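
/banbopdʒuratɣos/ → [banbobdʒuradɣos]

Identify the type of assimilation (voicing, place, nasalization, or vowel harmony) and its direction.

/p/→[b] /t/→[d].
Each target copies a feature from the following segment, so the direction is regressive.

voicing assimilation, regressive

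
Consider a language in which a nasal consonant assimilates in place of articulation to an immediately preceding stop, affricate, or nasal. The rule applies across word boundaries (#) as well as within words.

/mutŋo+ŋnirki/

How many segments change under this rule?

/ŋ/ after /t/ (alveolar) → [n]
/n/ after /ŋ/ (velar) → [ŋ]
2 segments change.

2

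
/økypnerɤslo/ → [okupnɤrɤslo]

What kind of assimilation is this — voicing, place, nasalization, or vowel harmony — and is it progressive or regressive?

vowel harmony, regressive

/ø/→[o] /y/→[u] /e/→[ɤ].
Vowels agree with the last vowel, so the harmony is regressive.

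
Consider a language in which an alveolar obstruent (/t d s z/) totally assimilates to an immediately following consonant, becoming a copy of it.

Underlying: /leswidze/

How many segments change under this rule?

/s/ before /w/ → [w] (total assimilation)
/d/ before /z/ → [z] (total assimilation)
2 segments change.

2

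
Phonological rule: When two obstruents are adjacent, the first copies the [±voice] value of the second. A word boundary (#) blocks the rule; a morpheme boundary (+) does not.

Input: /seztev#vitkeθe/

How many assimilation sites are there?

1

/z/ before /t/ (voiceless) → [s]
1 segment changes.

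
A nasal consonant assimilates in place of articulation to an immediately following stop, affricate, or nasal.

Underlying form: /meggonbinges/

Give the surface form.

[meggombiŋges]

/n/ before /b/ (labial) → [m]
/n/ before /g/ (velar) → [ŋ]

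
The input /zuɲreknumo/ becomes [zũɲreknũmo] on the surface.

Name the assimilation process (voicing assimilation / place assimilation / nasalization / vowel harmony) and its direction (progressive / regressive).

/u/→[ũ] /u/→[ũ].
Each target copies a feature from the following segment, so the direction is regressive.

nasalization, regressive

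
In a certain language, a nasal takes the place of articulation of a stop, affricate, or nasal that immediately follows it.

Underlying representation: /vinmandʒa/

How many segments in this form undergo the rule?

2

/n/ before /m/ (labial) → [m]
/n/ before /dʒ/ (palatal) → [ɲ]
2 segments change.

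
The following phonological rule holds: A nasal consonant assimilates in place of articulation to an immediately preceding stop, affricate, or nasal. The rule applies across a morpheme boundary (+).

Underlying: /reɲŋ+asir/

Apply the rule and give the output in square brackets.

/ŋ/ after /ɲ/ (palatal) → [ɲ]

[reɲɲ+asir]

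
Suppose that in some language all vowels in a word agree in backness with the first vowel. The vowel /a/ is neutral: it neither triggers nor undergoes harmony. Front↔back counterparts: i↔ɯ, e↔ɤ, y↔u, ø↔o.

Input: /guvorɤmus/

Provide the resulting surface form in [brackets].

no segment meets the rule's conditions; no change.

[guvorɤmus]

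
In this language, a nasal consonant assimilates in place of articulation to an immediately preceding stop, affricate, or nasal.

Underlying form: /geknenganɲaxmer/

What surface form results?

/n/ after /k/ (velar) → [ŋ]
/ɲ/ after /n/ (alveolar) → [n]

[gekŋengannaxmer]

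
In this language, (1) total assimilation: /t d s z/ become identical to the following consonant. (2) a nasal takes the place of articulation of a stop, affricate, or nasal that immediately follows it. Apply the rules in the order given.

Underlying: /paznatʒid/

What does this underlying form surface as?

[pannaʒʒid]

Rule 1: /z/ before /n/ → [n] (total assimilation)
Rule 1: /t/ before /ʒ/ → [ʒ] (total assimilation)
After rule 1: pannaʒʒid
Rule 2: no segment meets the rule's conditions; no change.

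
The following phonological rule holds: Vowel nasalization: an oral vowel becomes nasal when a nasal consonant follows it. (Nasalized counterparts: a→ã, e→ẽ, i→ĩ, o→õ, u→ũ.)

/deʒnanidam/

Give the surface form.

/a/ before nasal /n/ → [ã]
/a/ before nasal /m/ → [ã]

[deʒnãnidãm]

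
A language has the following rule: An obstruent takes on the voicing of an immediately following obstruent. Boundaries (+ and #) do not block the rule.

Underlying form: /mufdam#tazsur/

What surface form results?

/f/ before /d/ (voiced) → [v]
/z/ before /s/ (voiceless) → [s]

[muvdam#tassur]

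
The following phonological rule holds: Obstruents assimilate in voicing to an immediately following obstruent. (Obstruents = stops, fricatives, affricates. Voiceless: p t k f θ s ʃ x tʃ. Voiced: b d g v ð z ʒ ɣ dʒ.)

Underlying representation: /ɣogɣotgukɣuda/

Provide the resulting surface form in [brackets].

/t/ before /g/ (voiced) → [d]
/k/ before /ɣ/ (voiced) → [g]

[ɣogɣodgugɣuda]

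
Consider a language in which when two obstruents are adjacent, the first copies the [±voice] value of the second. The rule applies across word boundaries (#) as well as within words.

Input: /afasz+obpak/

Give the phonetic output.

/s/ before /z/ (voiced) → [z]
/b/ before /p/ (voiceless) → [p]

[afazz+oppak]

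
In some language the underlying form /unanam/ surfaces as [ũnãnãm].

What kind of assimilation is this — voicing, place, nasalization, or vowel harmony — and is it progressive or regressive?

/u/→[ũ] /a/→[ã] /a/→[ã].
Each target copies a feature from the following segment, so the direction is regressive.

nasalization, regressive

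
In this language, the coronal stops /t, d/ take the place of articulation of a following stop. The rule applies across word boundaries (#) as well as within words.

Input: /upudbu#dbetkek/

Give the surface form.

/d/ before /b/ (labial) → [b]
/d/ before /b/ (labial) → [b]
/t/ before /k/ (velar) → [k]

[upubbu#bbekkek]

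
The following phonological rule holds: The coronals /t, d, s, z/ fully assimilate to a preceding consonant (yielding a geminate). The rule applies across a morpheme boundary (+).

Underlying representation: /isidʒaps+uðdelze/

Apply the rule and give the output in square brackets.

/s/ after /p/ → [p] (total assimilation)
/d/ after /ð/ → [ð] (total assimilation)
/z/ after /l/ → [l] (total assimilation)

[isidʒapp+uððelle]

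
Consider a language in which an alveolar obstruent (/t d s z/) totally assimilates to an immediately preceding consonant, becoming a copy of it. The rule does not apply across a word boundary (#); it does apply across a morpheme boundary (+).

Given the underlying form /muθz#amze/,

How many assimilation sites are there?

2

/z/ after /θ/ → [θ] (total assimilation)
/z/ after /m/ → [m] (total assimilation)
2 segments change.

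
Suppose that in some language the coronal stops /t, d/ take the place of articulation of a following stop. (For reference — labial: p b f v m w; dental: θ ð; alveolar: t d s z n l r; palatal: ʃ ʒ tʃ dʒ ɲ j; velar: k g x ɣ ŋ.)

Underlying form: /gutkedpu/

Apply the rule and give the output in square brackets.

[gukkebpu]

/t/ before /k/ (velar) → [k]
/d/ before /p/ (labial) → [b]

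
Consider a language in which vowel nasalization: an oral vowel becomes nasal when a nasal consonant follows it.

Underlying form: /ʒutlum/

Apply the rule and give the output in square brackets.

/u/ before nasal /m/ → [ũ]

[ʒutlũm]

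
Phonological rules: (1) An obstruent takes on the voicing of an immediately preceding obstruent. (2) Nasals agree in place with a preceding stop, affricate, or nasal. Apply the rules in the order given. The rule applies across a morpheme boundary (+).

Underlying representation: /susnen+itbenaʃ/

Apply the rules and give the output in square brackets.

[susnen+itpenaʃ]

Rule 1: /b/ after /t/ (voiceless) → [p]
After rule 1: susnen+itpenaʃ
Rule 2: no segment meets the rule's conditions; no change.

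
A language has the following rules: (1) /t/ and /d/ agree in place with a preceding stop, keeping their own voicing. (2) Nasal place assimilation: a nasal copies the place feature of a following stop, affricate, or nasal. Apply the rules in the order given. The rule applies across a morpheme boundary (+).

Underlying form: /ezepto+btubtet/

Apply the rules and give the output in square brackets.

[ezeppo+bpubpet]

Rule 1: /t/ after /p/ (labial) → [p]
Rule 1: /t/ after /b/ (labial) → [p]
Rule 1: /t/ after /b/ (labial) → [p]
After rule 1: ezeppo+bpubpet
Rule 2: no segment meets the rule's conditions; no change.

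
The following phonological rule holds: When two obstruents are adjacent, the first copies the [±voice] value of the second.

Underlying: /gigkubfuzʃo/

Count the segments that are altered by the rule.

/g/ before /k/ (voiceless) → [k]
/b/ before /f/ (voiceless) → [p]
/z/ before /ʃ/ (voiceless) → [s]
3 segments change.

3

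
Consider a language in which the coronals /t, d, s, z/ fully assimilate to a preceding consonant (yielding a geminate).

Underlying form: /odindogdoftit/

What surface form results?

/d/ after /n/ → [n] (total assimilation)
/d/ after /g/ → [g] (total assimilation)
/t/ after /f/ → [f] (total assimilation)

[odinnoggoffit]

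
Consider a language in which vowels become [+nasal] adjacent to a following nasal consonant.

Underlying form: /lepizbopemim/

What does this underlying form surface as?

/e/ before nasal /m/ → [ẽ]
/i/ before nasal /m/ → [ĩ]

[lepizbopẽmĩm]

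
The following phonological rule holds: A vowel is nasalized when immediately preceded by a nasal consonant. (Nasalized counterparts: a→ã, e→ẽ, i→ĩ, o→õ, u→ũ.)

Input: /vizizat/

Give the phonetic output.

[vizizat]

no segment meets the rule's conditions; no change.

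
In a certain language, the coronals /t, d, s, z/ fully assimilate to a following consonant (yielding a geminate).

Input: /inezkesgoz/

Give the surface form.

/z/ before /k/ → [k] (total assimilation)
/s/ before /g/ → [g] (total assimilation)

[inekkeggoz]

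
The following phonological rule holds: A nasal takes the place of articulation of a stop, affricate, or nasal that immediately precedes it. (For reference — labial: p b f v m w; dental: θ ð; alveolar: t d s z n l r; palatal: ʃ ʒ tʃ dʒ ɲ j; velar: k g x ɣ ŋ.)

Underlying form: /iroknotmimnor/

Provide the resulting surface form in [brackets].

[irokŋotnimmor]

/n/ after /k/ (velar) → [ŋ]
/m/ after /t/ (alveolar) → [n]
/n/ after /m/ (labial) → [m]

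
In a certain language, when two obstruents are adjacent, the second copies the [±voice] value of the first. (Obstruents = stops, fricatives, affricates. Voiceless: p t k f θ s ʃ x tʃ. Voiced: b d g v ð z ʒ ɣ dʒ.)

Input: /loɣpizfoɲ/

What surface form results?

/p/ after /ɣ/ (voiced) → [b]
/f/ after /z/ (voiced) → [v]

[loɣbizvoɲ]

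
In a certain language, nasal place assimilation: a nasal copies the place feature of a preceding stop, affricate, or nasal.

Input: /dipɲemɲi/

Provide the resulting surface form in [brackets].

[dipmemmi]

/ɲ/ after /p/ (labial) → [m]
/ɲ/ after /m/ (labial) → [m]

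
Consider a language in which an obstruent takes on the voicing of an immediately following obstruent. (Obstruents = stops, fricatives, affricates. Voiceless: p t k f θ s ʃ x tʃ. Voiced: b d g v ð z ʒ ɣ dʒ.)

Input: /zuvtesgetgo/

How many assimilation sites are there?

/v/ before /t/ (voiceless) → [f]
/s/ before /g/ (voiced) → [z]
/t/ before /g/ (voiced) → [d]
3 segments change.

3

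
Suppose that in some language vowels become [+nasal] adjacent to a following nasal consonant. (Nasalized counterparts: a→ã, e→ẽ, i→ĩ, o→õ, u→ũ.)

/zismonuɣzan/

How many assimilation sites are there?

2

/o/ before nasal /n/ → [õ]
/a/ before nasal /n/ → [ã]
2 segments change.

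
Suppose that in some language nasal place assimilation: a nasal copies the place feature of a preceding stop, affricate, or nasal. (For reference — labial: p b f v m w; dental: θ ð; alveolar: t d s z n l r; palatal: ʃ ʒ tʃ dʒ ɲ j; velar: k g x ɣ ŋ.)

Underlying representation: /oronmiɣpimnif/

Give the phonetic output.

[oronniɣpimmif]

/m/ after /n/ (alveolar) → [n]
/n/ after /m/ (labial) → [m]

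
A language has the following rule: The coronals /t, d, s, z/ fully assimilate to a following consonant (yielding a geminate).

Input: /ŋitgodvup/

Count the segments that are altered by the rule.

/t/ before /g/ → [g] (total assimilation)
/d/ before /v/ → [v] (total assimilation)
2 segments change.

2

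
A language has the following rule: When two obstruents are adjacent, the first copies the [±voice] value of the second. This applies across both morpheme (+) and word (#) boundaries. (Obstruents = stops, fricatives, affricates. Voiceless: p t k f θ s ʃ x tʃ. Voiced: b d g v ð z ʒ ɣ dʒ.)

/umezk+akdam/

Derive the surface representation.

/z/ before /k/ (voiceless) → [s]
/k/ before /d/ (voiced) → [g]

[umesk+agdam]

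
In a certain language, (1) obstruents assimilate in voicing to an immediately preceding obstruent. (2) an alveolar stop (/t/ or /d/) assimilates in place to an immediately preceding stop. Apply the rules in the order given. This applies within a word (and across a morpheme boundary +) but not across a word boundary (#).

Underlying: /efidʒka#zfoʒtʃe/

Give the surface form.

[efidʒga#zvoʒdʒe]

Rule 1: /k/ after /dʒ/ (voiced) → [g]
Rule 1: /f/ after /z/ (voiced) → [v]
Rule 1: /tʃ/ after /ʒ/ (voiced) → [dʒ]
After rule 1: efidʒga#zvoʒdʒe
Rule 2: no segment meets the rule's conditions; no change.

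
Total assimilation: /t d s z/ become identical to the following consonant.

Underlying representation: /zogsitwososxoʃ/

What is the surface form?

[zogsiwwosoxxoʃ]

/t/ before /w/ → [w] (total assimilation)
/s/ before /x/ → [x] (total assimilation)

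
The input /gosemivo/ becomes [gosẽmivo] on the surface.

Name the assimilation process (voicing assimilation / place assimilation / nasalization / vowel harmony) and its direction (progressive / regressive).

nasalization, regressive

/e/→[ẽ].
Each target copies a feature from the following segment, so the direction is regressive.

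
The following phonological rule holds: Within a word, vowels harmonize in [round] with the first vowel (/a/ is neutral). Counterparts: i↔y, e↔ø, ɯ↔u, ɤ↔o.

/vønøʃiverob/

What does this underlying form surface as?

/i/ harmonizes with /ø/ ([+round]) → [y]
/e/ harmonizes with /ø/ ([+round]) → [ø]

[vønøʃyvørob]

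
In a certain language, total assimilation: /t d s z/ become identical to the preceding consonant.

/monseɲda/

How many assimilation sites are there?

/s/ after /n/ → [n] (total assimilation)
/d/ after /ɲ/ → [ɲ] (total assimilation)
2 segments change.

2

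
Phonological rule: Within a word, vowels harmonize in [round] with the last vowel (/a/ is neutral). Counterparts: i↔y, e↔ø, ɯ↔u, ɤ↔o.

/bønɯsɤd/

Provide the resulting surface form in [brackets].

[benɯsɤd]

/ø/ harmonizes with /ɤ/ ([-round]) → [e]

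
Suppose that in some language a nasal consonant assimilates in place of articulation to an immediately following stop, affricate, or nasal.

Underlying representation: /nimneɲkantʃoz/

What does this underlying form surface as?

/m/ before /n/ (alveolar) → [n]
/ɲ/ before /k/ (velar) → [ŋ]
/n/ before /tʃ/ (palatal) → [ɲ]

[ninneŋkaɲtʃoz]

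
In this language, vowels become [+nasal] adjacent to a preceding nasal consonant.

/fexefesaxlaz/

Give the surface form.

[fexefesaxlaz]

no segment meets the rule's conditions; no change.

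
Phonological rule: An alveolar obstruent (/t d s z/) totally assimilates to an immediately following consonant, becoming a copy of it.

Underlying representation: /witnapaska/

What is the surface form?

[winnapakka]

/t/ before /n/ → [n] (total assimilation)
/s/ before /k/ → [k] (total assimilation)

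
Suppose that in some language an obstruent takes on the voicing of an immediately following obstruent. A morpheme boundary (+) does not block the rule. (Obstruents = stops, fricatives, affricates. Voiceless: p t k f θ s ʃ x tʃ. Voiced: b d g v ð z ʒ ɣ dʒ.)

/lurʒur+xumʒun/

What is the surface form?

no segment meets the rule's conditions; no change.

[lurʒur+xumʒun]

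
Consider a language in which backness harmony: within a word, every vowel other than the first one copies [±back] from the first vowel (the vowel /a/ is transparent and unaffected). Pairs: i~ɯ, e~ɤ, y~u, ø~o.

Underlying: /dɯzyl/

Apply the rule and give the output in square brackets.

/y/ harmonizes with /ɯ/ ([+back]) → [u]

[dɯzul]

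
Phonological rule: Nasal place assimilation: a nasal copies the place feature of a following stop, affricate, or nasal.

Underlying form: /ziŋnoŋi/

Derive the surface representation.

/ŋ/ before /n/ (alveolar) → [n]

[zinnoŋi]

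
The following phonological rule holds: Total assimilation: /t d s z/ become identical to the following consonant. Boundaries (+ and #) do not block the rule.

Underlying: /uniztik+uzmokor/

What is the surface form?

[unittik+ummokor]

/z/ before /t/ → [t] (total assimilation)
/z/ before /m/ → [m] (total assimilation)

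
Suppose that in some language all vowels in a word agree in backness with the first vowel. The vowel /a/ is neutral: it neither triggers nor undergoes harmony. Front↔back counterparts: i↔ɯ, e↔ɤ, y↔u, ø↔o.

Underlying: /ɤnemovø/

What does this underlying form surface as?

[ɤnɤmovo]

/e/ harmonizes with /ɤ/ ([+back]) → [ɤ]
/ø/ harmonizes with /ɤ/ ([+back]) → [o]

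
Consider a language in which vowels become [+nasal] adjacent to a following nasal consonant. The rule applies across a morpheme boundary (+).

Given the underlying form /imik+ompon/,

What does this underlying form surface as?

[ĩmik+õmpõn]

/i/ before nasal /m/ → [ĩ]
/o/ before nasal /m/ → [õ]
/o/ before nasal /n/ → [õ]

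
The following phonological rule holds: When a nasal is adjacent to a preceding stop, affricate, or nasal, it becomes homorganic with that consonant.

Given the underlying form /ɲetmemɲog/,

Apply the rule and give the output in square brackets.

[ɲetnemmog]

/m/ after /t/ (alveolar) → [n]
/ɲ/ after /m/ (labial) → [m]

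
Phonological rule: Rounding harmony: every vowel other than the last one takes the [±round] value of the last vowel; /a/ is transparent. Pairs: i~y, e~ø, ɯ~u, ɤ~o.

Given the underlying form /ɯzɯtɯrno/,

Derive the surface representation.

[uzuturno]

/ɯ/ harmonizes with /o/ ([+round]) → [u]
/ɯ/ harmonizes with /o/ ([+round]) → [u]
/ɯ/ harmonizes with /o/ ([+round]) → [u]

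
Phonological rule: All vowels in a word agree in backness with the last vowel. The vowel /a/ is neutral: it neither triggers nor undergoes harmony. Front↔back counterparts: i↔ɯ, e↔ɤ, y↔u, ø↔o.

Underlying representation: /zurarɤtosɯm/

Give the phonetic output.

[zurarɤtosɯm]

no segment meets the rule's conditions; no change.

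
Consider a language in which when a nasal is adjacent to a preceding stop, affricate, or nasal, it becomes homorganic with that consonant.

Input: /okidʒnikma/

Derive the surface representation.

/n/ after /dʒ/ (palatal) → [ɲ]
/m/ after /k/ (velar) → [ŋ]

[okidʒɲikŋa]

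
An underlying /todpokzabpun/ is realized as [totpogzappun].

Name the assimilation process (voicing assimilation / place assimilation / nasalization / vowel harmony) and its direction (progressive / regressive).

/d/→[t] /k/→[g] /b/→[p].
Each target copies a feature from the following segment, so the direction is regressive.

voicing assimilation, regressive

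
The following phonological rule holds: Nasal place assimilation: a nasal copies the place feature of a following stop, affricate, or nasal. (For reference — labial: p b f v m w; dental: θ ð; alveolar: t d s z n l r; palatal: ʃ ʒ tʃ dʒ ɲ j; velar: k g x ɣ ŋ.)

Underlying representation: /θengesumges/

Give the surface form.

/n/ before /g/ (velar) → [ŋ]
/m/ before /g/ (velar) → [ŋ]

[θeŋgesuŋges]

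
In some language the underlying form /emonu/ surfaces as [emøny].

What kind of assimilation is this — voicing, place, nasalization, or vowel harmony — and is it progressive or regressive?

/o/→[ø] /u/→[y].
Vowels agree with the first vowel, so the harmony is progressive.

vowel harmony, progressive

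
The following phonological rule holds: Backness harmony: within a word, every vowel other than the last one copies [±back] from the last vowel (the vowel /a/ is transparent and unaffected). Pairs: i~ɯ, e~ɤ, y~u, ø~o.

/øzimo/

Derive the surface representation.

/ø/ harmonizes with /o/ ([+back]) → [o]
/i/ harmonizes with /o/ ([+back]) → [ɯ]

[ozɯmo]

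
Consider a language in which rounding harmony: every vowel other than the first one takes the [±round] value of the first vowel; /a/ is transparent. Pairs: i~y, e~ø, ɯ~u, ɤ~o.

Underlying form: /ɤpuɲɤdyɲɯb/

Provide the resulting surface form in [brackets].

/u/ harmonizes with /ɤ/ ([-round]) → [ɯ]
/y/ harmonizes with /ɤ/ ([-round]) → [i]

[ɤpɯɲɤdiɲɯb]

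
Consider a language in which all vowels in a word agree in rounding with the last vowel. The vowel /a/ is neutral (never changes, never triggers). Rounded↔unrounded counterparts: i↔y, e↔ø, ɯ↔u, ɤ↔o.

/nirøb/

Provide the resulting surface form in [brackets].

/i/ harmonizes with /ø/ ([+round]) → [y]

[nyrøb]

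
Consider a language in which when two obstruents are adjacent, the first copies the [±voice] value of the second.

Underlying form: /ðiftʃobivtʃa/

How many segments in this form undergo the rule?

/v/ before /tʃ/ (voiceless) → [f]
1 segment changes.

1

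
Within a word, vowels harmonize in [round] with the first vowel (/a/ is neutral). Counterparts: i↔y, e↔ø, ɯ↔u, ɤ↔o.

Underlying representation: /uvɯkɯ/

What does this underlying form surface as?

/ɯ/ harmonizes with /u/ ([+round]) → [u]
/ɯ/ harmonizes with /u/ ([+round]) → [u]

[uvuku]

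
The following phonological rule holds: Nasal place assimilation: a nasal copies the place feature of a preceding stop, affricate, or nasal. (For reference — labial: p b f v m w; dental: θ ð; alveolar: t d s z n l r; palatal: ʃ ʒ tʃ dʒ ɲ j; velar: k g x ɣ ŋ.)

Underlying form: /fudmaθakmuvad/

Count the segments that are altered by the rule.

/m/ after /d/ (alveolar) → [n]
/m/ after /k/ (velar) → [ŋ]
2 segments change.

2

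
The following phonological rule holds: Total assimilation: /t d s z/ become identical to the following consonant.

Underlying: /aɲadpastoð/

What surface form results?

[aɲappattoð]

/d/ before /p/ → [p] (total assimilation)
/s/ before /t/ → [t] (total assimilation)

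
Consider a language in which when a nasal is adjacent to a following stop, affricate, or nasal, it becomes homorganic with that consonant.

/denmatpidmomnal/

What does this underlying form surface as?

/n/ before /m/ (labial) → [m]
/m/ before /n/ (alveolar) → [n]

[demmatpidmonnal]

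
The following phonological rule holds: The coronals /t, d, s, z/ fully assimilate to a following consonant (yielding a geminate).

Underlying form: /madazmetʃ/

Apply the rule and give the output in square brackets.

[madammetʃ]

/z/ before /m/ → [m] (total assimilation)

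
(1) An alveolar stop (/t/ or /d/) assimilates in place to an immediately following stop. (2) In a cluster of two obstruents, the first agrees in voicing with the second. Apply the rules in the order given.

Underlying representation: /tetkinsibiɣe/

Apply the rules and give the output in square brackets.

[tekkinsibiɣe]

Rule 1: /t/ before /k/ (velar) → [k]
After rule 1: tekkinsibiɣe
Rule 2: no segment meets the rule's conditions; no change.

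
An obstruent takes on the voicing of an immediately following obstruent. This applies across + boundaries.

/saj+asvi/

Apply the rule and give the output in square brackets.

/s/ before /v/ (voiced) → [z]

[saj+azvi]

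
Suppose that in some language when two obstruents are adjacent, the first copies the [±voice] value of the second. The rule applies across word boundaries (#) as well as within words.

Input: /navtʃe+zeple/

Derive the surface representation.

/v/ before /tʃ/ (voiceless) → [f]

[naftʃe+zeple]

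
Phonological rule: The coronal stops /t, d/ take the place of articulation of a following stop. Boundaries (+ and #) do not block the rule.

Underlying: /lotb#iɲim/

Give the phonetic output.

/t/ before /b/ (labial) → [p]

[lopb#iɲim]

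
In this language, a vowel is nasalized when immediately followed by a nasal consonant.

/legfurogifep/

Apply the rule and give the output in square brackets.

[legfurogifep]

no segment meets the rule's conditions; no change.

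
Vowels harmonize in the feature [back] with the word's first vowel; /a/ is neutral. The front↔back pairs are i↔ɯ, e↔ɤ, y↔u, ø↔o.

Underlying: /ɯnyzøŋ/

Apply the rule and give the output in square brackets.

[ɯnuzoŋ]

/y/ harmonizes with /ɯ/ ([+back]) → [u]
/ø/ harmonizes with /ɯ/ ([+back]) → [o]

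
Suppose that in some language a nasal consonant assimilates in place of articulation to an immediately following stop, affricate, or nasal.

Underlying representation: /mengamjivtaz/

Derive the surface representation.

[meŋgamjivtaz]

/n/ before /g/ (velar) → [ŋ]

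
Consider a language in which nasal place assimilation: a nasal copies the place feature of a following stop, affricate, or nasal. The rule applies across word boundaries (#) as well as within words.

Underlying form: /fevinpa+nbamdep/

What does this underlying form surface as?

[fevimpa+mbandep]

/n/ before /p/ (labial) → [m]
/n/ before /b/ (labial) → [m]
/m/ before /d/ (alveolar) → [n]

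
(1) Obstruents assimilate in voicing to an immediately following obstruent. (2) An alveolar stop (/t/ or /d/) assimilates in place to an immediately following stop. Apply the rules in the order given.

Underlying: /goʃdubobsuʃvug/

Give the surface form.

Rule 1: /ʃ/ before /d/ (voiced) → [ʒ]
Rule 1: /b/ before /s/ (voiceless) → [p]
Rule 1: /ʃ/ before /v/ (voiced) → [ʒ]
After rule 1: goʒdubopsuʒvug
Rule 2: no segment meets the rule's conditions; no change.

[goʒdubopsuʒvug]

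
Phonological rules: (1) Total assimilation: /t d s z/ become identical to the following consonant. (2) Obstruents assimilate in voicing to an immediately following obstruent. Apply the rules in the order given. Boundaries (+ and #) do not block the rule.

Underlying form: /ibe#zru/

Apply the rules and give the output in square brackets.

[ibe#rru]

Rule 1: /z/ before /r/ → [r] (total assimilation)
After rule 1: ibe#rru
Rule 2: no segment meets the rule's conditions; no change.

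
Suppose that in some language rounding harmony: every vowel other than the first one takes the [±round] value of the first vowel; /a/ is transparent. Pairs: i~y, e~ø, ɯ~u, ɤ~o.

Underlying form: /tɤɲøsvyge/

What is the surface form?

[tɤɲesvige]

/ø/ harmonizes with /ɤ/ ([-round]) → [e]
/y/ harmonizes with /ɤ/ ([-round]) → [i]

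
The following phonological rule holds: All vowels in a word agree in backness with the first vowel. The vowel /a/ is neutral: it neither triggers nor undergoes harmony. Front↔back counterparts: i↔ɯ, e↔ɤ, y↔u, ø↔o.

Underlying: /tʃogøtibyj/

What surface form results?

/ø/ harmonizes with /o/ ([+back]) → [o]
/i/ harmonizes with /o/ ([+back]) → [ɯ]
/y/ harmonizes with /o/ ([+back]) → [u]

[tʃogotɯbuj]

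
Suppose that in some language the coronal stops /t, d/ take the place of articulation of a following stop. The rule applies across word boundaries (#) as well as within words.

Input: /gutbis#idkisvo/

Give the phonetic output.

[gupbis#igkisvo]

/t/ before /b/ (labial) → [p]
/d/ before /k/ (velar) → [g]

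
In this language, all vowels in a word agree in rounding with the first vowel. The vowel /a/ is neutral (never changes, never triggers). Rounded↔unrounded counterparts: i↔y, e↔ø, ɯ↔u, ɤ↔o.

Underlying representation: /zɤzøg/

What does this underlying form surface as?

[zɤzeg]

/ø/ harmonizes with /ɤ/ ([-round]) → [e]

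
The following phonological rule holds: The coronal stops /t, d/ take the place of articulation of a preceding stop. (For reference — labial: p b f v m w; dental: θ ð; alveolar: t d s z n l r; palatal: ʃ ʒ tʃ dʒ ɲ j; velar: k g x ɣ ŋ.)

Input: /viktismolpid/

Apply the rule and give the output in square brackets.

[vikkismolpid]

/t/ after /k/ (velar) → [k]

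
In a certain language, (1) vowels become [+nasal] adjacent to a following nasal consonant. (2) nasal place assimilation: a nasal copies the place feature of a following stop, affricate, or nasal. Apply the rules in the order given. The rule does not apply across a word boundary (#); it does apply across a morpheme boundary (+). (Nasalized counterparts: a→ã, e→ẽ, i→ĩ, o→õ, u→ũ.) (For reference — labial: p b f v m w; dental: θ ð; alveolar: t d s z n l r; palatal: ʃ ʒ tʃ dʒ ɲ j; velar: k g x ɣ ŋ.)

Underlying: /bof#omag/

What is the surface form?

[bof#õmag]

Rule 1: /o/ before nasal /m/ → [õ]
After rule 1: bof#õmag
Rule 2: no segment meets the rule's conditions; no change.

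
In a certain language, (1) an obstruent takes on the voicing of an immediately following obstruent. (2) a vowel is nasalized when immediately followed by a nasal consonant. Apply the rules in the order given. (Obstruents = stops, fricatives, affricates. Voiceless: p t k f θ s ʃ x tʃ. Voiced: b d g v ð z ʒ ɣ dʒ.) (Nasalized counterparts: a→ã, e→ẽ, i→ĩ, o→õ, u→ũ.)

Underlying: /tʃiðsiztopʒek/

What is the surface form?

[tʃiθsistobʒek]

Rule 1: /ð/ before /s/ (voiceless) → [θ]
Rule 1: /z/ before /t/ (voiceless) → [s]
Rule 1: /p/ before /ʒ/ (voiced) → [b]
After rule 1: tʃiθsistobʒek
Rule 2: no segment meets the rule's conditions; no change.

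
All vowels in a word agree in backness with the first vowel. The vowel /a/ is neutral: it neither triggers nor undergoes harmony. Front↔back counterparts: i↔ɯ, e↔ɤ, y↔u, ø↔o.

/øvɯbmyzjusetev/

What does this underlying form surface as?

[øvibmyzjysetev]

/ɯ/ harmonizes with /ø/ ([-back]) → [i]
/u/ harmonizes with /ø/ ([-back]) → [y]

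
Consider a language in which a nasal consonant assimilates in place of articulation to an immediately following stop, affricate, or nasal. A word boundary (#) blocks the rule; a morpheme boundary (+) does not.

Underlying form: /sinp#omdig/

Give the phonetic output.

[simp#ondig]

/n/ before /p/ (labial) → [m]
/m/ before /d/ (alveolar) → [n]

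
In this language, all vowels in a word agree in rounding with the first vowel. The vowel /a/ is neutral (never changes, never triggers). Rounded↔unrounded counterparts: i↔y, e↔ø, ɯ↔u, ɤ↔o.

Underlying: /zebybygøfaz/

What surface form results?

[zebibigefaz]

/y/ harmonizes with /e/ ([-round]) → [i]
/y/ harmonizes with /e/ ([-round]) → [i]
/ø/ harmonizes with /e/ ([-round]) → [e]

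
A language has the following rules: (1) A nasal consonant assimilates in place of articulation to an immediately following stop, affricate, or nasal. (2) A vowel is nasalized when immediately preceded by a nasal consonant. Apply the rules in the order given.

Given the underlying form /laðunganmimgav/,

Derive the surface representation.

Rule 1: /n/ before /g/ (velar) → [ŋ]
Rule 1: /n/ before /m/ (labial) → [m]
Rule 1: /m/ before /g/ (velar) → [ŋ]
After rule 1: laðuŋgammiŋgav
Rule 2: /i/ after nasal /m/ → [ĩ]

[laðuŋgammĩŋgav]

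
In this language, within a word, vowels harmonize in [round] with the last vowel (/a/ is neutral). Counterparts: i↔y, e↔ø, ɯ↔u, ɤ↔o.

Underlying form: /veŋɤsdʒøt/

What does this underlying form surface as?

[vøŋosdʒøt]

/e/ harmonizes with /ø/ ([+round]) → [ø]
/ɤ/ harmonizes with /ø/ ([+round]) → [o]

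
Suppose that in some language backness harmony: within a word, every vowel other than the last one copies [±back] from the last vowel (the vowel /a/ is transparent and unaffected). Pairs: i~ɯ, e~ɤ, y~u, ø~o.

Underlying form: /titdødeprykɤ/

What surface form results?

/i/ harmonizes with /ɤ/ ([+back]) → [ɯ]
/ø/ harmonizes with /ɤ/ ([+back]) → [o]
/e/ harmonizes with /ɤ/ ([+back]) → [ɤ]
/y/ harmonizes with /ɤ/ ([+back]) → [u]

[tɯtdodɤprukɤ]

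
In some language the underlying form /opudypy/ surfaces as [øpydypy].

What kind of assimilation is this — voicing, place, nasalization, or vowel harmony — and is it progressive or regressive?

vowel harmony, regressive

/o/→[ø] /u/→[y].
Vowels agree with the last vowel, so the harmony is regressive.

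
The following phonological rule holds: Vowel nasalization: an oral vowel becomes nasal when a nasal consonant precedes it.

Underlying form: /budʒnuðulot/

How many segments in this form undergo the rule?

/u/ after nasal /n/ → [ũ]
1 segment changes.

1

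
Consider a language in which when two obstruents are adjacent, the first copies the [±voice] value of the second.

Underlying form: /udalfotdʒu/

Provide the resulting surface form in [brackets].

/t/ before /dʒ/ (voiced) → [d]

[udalfoddʒu]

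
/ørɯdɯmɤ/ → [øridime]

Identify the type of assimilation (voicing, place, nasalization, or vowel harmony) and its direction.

vowel harmony, progressive

/ɯ/→[i] /ɯ/→[i] /ɤ/→[e].
Vowels agree with the first vowel, so the harmony is progressive.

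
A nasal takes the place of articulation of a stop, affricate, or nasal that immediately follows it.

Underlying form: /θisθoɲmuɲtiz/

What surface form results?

/ɲ/ before /m/ (labial) → [m]
/ɲ/ before /t/ (alveolar) → [n]

[θisθommuntiz]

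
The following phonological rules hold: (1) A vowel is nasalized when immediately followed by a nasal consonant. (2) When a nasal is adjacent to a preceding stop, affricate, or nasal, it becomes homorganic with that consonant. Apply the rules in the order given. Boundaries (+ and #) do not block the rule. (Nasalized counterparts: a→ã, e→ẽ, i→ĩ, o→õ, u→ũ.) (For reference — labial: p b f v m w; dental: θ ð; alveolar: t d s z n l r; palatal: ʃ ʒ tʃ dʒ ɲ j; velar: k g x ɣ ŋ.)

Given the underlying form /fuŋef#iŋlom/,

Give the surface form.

Rule 1: /u/ before nasal /ŋ/ → [ũ]
Rule 1: /i/ before nasal /ŋ/ → [ĩ]
Rule 1: /o/ before nasal /m/ → [õ]
After rule 1: fũŋef#ĩŋlõm
Rule 2: no segment meets the rule's conditions; no change.

[fũŋef#ĩŋlõm]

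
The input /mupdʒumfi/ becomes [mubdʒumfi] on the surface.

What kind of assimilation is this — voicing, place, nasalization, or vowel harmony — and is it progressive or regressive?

voicing assimilation, regressive

/p/→[b].
Each target copies a feature from the following segment, so the direction is regressive.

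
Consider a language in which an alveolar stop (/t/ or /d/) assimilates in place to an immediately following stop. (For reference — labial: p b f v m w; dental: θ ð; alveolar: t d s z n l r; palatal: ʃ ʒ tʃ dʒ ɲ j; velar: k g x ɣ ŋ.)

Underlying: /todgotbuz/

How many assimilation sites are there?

2

/d/ before /g/ (velar) → [g]
/t/ before /b/ (labial) → [p]
2 segments change.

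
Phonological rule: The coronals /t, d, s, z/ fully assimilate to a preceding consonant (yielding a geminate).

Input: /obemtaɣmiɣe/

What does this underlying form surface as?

/t/ after /m/ → [m] (total assimilation)

[obemmaɣmiɣe]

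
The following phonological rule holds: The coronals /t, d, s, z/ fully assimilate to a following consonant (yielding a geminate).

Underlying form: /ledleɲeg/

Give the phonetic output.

[lelleɲeg]

/d/ before /l/ → [l] (total assimilation)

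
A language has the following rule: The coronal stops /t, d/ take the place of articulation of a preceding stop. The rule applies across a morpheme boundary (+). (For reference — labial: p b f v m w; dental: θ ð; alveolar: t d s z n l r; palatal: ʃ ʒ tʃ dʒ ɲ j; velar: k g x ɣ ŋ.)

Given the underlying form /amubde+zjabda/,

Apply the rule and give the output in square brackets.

[amubbe+zjabba]

/d/ after /b/ (labial) → [b]
/d/ after /b/ (labial) → [b]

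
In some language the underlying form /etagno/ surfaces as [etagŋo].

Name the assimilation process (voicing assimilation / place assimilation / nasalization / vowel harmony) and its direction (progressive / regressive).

place assimilation, progressive

/n/→[ŋ].
Each target copies a feature from the preceding segment, so the direction is progressive.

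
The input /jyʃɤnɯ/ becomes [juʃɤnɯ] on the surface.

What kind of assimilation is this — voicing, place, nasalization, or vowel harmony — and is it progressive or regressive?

vowel harmony, regressive

/y/→[u].
Vowels agree with the last vowel, so the harmony is regressive.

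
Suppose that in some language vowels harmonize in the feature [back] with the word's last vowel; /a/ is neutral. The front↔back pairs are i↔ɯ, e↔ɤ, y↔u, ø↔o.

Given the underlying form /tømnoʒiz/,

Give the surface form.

[tømnøʒiz]

/o/ harmonizes with /i/ ([-back]) → [ø]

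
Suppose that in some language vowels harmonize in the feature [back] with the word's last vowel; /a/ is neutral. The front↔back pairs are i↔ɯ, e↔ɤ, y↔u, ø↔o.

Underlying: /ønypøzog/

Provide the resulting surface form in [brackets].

[onupozog]

/ø/ harmonizes with /o/ ([+back]) → [o]
/y/ harmonizes with /o/ ([+back]) → [u]
/ø/ harmonizes with /o/ ([+back]) → [o]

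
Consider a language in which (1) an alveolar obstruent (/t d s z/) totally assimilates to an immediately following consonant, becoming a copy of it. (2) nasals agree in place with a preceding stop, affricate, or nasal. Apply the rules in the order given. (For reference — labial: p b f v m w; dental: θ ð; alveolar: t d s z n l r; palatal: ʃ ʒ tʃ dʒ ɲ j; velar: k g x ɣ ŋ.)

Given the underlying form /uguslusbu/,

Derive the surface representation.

Rule 1: /s/ before /l/ → [l] (total assimilation)
Rule 1: /s/ before /b/ → [b] (total assimilation)
After rule 1: ugullubbu
Rule 2: no segment meets the rule's conditions; no change.

[ugullubbu]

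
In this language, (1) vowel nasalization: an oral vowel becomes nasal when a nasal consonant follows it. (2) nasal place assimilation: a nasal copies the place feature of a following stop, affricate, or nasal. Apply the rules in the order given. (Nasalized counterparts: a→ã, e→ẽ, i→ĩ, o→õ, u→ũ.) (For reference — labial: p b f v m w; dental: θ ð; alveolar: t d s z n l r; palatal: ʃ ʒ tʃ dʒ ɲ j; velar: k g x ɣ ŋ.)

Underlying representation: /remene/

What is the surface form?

Rule 1: /e/ before nasal /m/ → [ẽ]
Rule 1: /e/ before nasal /n/ → [ẽ]
After rule 1: rẽmẽne
Rule 2: no segment meets the rule's conditions; no change.

[rẽmẽne]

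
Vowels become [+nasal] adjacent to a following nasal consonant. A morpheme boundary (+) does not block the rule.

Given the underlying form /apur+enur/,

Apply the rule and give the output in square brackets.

[apur+ẽnur]

/e/ before nasal /n/ → [ẽ]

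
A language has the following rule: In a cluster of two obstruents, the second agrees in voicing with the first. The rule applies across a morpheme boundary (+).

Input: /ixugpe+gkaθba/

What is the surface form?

[ixugbe+ggaθpa]

/p/ after /g/ (voiced) → [b]
/k/ after /g/ (voiced) → [g]
/b/ after /θ/ (voiceless) → [p]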